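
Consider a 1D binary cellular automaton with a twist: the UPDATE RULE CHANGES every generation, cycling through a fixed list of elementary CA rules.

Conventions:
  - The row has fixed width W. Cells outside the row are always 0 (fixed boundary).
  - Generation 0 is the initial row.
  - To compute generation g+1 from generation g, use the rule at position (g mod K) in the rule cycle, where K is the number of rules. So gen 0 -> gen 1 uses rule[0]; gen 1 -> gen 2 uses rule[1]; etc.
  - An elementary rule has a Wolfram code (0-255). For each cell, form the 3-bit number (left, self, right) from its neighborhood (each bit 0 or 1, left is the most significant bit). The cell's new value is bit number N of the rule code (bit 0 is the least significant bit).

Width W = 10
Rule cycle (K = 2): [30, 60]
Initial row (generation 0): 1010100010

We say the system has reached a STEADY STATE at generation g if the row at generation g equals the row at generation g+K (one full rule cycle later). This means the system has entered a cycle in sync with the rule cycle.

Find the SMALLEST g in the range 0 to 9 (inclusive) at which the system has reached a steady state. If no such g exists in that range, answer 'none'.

Gen 0: 1010100010
Gen 1 (rule 30): 1010110111
Gen 2 (rule 60): 1111101100
Gen 3 (rule 30): 1000001010
Gen 4 (rule 60): 1100001111
Gen 5 (rule 30): 1010011000
Gen 6 (rule 60): 1111010100
Gen 7 (rule 30): 1000010110
Gen 8 (rule 60): 1100011101
Gen 9 (rule 30): 1010110001
Gen 10 (rule 60): 1111101001
Gen 11 (rule 30): 1000001111

Answer: none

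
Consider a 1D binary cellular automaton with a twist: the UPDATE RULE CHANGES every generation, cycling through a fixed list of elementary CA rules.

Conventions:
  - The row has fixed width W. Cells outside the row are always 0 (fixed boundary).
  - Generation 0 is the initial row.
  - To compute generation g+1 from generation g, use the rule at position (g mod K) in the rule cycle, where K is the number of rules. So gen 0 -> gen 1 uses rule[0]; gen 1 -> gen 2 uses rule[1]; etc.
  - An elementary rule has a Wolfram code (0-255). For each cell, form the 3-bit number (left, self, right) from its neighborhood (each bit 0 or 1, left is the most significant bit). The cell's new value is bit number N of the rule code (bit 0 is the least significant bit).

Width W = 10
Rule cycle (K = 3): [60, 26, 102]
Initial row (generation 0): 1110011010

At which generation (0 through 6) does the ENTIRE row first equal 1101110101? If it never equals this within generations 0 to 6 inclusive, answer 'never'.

Gen 0: 1110011010
Gen 1 (rule 60): 1001010111
Gen 2 (rule 26): 0110000100
Gen 3 (rule 102): 1010001100
Gen 4 (rule 60): 1111001010
Gen 5 (rule 26): 1000110001
Gen 6 (rule 102): 1001010011

Answer: never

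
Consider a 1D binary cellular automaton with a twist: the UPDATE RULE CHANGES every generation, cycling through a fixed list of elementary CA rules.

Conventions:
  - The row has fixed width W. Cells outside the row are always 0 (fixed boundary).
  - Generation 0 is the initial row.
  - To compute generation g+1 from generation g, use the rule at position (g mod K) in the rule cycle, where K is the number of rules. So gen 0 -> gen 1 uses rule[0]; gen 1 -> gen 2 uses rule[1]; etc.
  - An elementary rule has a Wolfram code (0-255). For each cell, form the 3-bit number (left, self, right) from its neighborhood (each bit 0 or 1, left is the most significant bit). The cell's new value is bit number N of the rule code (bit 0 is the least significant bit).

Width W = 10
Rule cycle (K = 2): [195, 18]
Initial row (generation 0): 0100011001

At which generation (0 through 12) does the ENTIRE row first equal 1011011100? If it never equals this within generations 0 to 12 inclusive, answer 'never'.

Answer: never

Derivation:
Gen 0: 0100011001
Gen 1 (rule 195): 1001101010
Gen 2 (rule 18): 0110000001
Gen 3 (rule 195): 1010111110
Gen 4 (rule 18): 0000000001
Gen 5 (rule 195): 1111111110
Gen 6 (rule 18): 0000000001
Gen 7 (rule 195): 1111111110
Gen 8 (rule 18): 0000000001
Gen 9 (rule 195): 1111111110
Gen 10 (rule 18): 0000000001
Gen 11 (rule 195): 1111111110
Gen 12 (rule 18): 0000000001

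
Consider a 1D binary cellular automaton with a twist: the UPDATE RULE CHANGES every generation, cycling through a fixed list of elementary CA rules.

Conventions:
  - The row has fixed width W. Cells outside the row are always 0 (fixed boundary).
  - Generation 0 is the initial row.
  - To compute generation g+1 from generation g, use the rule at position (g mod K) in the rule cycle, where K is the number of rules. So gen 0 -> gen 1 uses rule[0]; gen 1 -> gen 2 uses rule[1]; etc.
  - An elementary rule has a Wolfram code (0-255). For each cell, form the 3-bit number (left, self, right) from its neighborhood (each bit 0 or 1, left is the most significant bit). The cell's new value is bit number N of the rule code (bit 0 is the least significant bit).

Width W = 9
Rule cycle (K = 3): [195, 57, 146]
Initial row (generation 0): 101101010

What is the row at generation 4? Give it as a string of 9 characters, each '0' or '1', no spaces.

Gen 0: 101101010
Gen 1 (rule 195): 000100000
Gen 2 (rule 57): 110011111
Gen 3 (rule 146): 001101110
Gen 4 (rule 195): 110100110

Answer: 110100110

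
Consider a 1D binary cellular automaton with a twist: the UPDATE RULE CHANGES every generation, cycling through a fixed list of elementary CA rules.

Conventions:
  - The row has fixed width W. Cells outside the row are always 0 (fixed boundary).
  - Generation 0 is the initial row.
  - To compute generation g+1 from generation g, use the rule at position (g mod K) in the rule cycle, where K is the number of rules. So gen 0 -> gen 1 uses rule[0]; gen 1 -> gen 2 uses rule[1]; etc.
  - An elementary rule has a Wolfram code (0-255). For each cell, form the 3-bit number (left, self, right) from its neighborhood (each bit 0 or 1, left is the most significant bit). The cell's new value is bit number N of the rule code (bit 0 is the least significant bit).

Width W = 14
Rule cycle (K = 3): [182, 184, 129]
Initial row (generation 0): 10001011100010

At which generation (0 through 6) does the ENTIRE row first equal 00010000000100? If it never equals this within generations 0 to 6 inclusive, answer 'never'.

Answer: 3

Derivation:
Gen 0: 10001011100010
Gen 1 (rule 182): 11011101010111
Gen 2 (rule 184): 10111010101110
Gen 3 (rule 129): 00010000000100
Gen 4 (rule 182): 00111000001110
Gen 5 (rule 184): 00110100001101
Gen 6 (rule 129): 10000001100000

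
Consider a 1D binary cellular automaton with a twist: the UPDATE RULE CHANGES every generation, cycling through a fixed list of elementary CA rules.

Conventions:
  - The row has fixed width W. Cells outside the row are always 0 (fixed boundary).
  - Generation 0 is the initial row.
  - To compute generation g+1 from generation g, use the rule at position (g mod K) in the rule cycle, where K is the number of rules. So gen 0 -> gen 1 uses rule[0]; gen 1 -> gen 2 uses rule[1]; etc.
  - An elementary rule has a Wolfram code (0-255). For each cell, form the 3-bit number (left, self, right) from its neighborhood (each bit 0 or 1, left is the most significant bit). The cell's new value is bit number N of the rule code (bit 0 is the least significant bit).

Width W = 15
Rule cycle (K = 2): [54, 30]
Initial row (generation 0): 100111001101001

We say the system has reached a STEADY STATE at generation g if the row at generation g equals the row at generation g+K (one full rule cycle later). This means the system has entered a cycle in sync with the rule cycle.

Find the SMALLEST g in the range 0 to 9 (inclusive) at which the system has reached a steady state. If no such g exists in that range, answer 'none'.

Gen 0: 100111001101001
Gen 1 (rule 54): 111000110011111
Gen 2 (rule 30): 100101101110000
Gen 3 (rule 54): 111110010001000
Gen 4 (rule 30): 100001111011100
Gen 5 (rule 54): 110010000100010
Gen 6 (rule 30): 101111001110111
Gen 7 (rule 54): 110000110001000
Gen 8 (rule 30): 101001101011100
Gen 9 (rule 54): 111110011100010
Gen 10 (rule 30): 100001110010111
Gen 11 (rule 54): 110010001111000

Answer: none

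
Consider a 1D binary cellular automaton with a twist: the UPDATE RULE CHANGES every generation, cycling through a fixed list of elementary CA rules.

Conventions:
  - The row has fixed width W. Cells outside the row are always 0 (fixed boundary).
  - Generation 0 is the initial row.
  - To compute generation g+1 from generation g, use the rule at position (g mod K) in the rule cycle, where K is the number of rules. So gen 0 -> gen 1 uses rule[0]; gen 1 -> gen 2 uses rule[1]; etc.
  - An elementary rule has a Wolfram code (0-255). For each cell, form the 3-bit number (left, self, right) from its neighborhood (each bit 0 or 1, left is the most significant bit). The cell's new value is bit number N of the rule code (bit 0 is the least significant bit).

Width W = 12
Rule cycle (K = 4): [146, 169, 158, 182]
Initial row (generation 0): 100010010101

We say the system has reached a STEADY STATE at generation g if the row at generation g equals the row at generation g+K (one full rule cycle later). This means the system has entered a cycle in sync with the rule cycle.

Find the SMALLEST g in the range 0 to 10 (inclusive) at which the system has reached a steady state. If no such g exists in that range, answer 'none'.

Answer: none

Derivation:
Gen 0: 100010010101
Gen 1 (rule 146): 010101100000
Gen 2 (rule 169): 001011001111
Gen 3 (rule 158): 011010111110
Gen 4 (rule 182): 100111011101
Gen 5 (rule 146): 011010001000
Gen 6 (rule 169): 010100100011
Gen 7 (rule 158): 110111110110
Gen 8 (rule 182): 001011101001
Gen 9 (rule 146): 010001000110
Gen 10 (rule 169): 000100010100
Gen 11 (rule 158): 001110110110
Gen 12 (rule 182): 010101001001
Gen 13 (rule 146): 100000110110
Gen 14 (rule 169): 001110101100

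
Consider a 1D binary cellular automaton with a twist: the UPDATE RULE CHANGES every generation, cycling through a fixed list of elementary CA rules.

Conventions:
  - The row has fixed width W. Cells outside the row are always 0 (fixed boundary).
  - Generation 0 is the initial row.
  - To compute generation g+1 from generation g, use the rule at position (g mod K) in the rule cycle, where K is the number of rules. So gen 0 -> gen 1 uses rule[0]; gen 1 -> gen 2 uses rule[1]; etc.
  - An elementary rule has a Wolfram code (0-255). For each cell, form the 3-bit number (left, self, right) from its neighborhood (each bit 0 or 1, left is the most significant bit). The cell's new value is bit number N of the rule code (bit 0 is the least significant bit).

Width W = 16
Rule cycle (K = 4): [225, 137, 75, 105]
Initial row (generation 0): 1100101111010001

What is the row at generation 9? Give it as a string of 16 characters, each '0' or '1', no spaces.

Gen 0: 1100101111010001
Gen 1 (rule 225): 0100010111100100
Gen 2 (rule 137): 0001000111000001
Gen 3 (rule 75): 1110011101011110
Gen 4 (rule 105): 1010010110110010
Gen 5 (rule 225): 0100001011010000
Gen 6 (rule 137): 0001100010000111
Gen 7 (rule 75): 1111101100111101
Gen 8 (rule 105): 1000111100100110
Gen 9 (rule 225): 0010011100000010

Answer: 0010011100000010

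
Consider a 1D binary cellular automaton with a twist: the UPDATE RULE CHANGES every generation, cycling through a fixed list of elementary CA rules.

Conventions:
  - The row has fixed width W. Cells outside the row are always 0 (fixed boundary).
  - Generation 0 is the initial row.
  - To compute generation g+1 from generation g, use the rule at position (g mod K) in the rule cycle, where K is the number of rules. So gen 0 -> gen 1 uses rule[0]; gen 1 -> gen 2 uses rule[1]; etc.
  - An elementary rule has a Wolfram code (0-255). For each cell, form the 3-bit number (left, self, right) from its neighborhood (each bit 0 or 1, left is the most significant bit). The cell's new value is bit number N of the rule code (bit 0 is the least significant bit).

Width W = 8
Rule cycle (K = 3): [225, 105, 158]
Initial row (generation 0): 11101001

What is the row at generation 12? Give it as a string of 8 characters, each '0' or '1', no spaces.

Gen 0: 11101001
Gen 1 (rule 225): 01110000
Gen 2 (rule 105): 01010111
Gen 3 (rule 158): 11010110
Gen 4 (rule 225): 01101010
Gen 5 (rule 105): 01110100
Gen 6 (rule 158): 11100110
Gen 7 (rule 225): 01100010
Gen 8 (rule 105): 01101000
Gen 9 (rule 158): 11001100
Gen 10 (rule 225): 01000101
Gen 11 (rule 105): 00010010
Gen 12 (rule 158): 00111111

Answer: 00111111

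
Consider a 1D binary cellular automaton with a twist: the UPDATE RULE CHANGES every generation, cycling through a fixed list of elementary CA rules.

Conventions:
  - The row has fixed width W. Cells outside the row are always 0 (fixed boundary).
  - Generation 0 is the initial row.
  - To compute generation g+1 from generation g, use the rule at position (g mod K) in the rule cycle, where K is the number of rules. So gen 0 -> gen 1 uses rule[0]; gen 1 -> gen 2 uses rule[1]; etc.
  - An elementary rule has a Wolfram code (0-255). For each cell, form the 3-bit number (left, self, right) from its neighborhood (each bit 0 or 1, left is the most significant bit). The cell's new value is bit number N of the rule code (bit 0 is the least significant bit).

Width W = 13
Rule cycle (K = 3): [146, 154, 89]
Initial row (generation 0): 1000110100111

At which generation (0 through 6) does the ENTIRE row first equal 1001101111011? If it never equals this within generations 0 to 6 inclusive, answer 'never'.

Answer: never

Derivation:
Gen 0: 1000110100111
Gen 1 (rule 146): 0101000011010
Gen 2 (rule 154): 1000100110001
Gen 3 (rule 89): 0110010111100
Gen 4 (rule 146): 1001100011010
Gen 5 (rule 154): 0111010110001
Gen 6 (rule 89): 0101000111100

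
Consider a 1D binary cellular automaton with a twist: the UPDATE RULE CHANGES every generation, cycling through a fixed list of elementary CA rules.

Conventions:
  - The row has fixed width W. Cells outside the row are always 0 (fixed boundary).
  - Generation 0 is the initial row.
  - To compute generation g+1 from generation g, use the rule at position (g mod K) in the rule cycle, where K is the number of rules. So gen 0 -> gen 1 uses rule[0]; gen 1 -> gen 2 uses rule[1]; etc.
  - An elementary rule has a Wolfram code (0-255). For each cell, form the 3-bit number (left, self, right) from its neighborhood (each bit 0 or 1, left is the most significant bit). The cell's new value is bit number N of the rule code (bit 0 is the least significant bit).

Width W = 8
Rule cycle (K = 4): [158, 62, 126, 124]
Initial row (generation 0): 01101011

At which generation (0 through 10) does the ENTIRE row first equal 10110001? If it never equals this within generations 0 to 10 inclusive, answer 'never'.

Answer: 4

Derivation:
Gen 0: 01101011
Gen 1 (rule 158): 11001010
Gen 2 (rule 62): 10111111
Gen 3 (rule 126): 11100001
Gen 4 (rule 124): 10110001
Gen 5 (rule 158): 10101011
Gen 6 (rule 62): 11111110
Gen 7 (rule 126): 10000011
Gen 8 (rule 124): 11000011
Gen 9 (rule 158): 10100110
Gen 10 (rule 62): 11111101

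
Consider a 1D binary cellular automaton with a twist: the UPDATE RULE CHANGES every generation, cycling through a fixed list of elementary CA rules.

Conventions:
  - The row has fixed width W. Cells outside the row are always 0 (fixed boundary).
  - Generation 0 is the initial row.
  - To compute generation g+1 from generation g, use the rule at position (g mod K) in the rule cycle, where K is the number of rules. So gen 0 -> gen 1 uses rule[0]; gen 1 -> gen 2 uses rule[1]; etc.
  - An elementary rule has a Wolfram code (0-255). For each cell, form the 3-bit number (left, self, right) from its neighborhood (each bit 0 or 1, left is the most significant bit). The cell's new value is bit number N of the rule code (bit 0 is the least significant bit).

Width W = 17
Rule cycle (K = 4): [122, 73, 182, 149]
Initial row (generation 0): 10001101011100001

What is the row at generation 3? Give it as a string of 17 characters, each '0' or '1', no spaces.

Gen 0: 10001101011100001
Gen 1 (rule 122): 01011110110110010
Gen 2 (rule 73): 00010010110110000
Gen 3 (rule 182): 00111111001001000

Answer: 00111111001001000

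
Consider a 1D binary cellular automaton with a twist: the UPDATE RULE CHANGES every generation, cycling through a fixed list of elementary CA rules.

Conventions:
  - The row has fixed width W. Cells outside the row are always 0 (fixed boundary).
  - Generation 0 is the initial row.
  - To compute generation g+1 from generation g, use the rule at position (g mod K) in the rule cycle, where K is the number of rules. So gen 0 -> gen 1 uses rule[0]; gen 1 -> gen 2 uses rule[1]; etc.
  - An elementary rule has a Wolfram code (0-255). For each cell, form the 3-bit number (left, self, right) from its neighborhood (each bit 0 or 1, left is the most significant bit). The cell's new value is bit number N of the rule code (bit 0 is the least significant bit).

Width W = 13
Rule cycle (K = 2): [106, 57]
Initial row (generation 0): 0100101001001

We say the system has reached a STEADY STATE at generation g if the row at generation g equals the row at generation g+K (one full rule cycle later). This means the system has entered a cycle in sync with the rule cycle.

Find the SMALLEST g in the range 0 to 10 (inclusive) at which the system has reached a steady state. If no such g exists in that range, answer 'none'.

Answer: 0

Derivation:
Gen 0: 0100101001001
Gen 1 (rule 106): 1001010010010
Gen 2 (rule 57): 0100101001001
Gen 3 (rule 106): 1001010010010
Gen 4 (rule 57): 0100101001001
Gen 5 (rule 106): 1001010010010
Gen 6 (rule 57): 0100101001001
Gen 7 (rule 106): 1001010010010
Gen 8 (rule 57): 0100101001001
Gen 9 (rule 106): 1001010010010
Gen 10 (rule 57): 0100101001001
Gen 11 (rule 106): 1001010010010
Gen 12 (rule 57): 0100101001001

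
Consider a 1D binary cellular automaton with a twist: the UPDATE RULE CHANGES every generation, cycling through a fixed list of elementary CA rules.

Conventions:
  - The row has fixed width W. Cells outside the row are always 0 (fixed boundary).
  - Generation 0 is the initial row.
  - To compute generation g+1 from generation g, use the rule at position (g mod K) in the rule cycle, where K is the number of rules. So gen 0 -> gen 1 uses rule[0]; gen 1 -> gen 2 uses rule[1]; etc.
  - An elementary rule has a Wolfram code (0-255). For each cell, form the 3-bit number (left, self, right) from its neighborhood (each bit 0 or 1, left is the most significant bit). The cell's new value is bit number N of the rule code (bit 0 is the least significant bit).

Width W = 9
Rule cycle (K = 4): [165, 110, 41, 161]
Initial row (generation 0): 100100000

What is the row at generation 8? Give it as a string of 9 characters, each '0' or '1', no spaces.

Gen 0: 100100000
Gen 1 (rule 165): 100101111
Gen 2 (rule 110): 101111001
Gen 3 (rule 41): 011000000
Gen 4 (rule 161): 000011111
Gen 5 (rule 165): 111001110
Gen 6 (rule 110): 101011010
Gen 7 (rule 41): 010110100
Gen 8 (rule 161): 001001001

Answer: 001001001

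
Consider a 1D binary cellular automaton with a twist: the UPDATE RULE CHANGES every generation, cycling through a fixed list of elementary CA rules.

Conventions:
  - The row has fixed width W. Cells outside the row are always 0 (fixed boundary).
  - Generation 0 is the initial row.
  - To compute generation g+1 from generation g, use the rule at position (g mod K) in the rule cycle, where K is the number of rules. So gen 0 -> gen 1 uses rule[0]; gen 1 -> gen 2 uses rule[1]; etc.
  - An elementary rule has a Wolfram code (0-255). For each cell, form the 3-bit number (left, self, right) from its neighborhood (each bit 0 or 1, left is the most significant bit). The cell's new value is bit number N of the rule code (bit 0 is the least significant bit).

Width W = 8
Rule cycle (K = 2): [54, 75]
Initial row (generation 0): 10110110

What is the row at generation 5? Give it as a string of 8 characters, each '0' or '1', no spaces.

Gen 0: 10110110
Gen 1 (rule 54): 11001001
Gen 2 (rule 75): 11010010
Gen 3 (rule 54): 00111111
Gen 4 (rule 75): 11100001
Gen 5 (rule 54): 00010011

Answer: 00010011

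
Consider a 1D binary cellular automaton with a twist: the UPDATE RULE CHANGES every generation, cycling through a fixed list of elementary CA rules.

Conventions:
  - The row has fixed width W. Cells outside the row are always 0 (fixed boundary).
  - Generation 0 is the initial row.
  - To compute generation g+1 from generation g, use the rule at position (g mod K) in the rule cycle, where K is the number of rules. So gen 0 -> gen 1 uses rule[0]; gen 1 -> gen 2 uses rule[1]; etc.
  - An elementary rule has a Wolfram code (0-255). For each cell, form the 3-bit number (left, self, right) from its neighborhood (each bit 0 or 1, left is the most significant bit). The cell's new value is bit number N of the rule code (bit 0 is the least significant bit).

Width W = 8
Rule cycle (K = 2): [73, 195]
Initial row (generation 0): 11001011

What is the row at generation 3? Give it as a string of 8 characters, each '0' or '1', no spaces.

Answer: 00010100

Derivation:
Gen 0: 11001011
Gen 1 (rule 73): 11000011
Gen 2 (rule 195): 01011101
Gen 3 (rule 73): 00010100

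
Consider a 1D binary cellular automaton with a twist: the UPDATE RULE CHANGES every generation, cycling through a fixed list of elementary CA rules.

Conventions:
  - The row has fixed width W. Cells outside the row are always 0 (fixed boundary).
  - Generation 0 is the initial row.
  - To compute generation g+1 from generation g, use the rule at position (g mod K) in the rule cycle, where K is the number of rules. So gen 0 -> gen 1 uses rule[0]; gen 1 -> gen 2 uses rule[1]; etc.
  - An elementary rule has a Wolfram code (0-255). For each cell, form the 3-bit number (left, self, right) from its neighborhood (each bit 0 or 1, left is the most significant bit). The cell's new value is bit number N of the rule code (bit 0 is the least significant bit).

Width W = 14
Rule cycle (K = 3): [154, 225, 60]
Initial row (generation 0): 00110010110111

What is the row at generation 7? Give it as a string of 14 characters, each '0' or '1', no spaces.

Answer: 00001000010010

Derivation:
Gen 0: 00110010110111
Gen 1 (rule 154): 01101100100110
Gen 2 (rule 225): 00110100000010
Gen 3 (rule 60): 00101110000011
Gen 4 (rule 154): 01001101000110
Gen 5 (rule 225): 00000110010010
Gen 6 (rule 60): 00000101011011
Gen 7 (rule 154): 00001000010010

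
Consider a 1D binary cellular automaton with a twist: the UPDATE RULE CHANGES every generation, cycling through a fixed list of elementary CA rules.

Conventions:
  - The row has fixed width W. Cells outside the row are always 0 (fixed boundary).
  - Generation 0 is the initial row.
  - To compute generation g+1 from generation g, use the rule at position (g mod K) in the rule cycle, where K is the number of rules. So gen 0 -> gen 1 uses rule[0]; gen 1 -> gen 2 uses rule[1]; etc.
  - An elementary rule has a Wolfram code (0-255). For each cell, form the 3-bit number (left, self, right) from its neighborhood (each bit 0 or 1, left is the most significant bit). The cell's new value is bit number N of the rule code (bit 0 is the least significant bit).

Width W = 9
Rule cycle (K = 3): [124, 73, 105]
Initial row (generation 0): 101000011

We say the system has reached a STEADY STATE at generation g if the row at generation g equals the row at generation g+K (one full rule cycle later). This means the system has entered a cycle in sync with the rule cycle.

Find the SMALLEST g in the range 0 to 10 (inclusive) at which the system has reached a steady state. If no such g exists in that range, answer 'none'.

Answer: none

Derivation:
Gen 0: 101000011
Gen 1 (rule 124): 111100011
Gen 2 (rule 73): 100101011
Gen 3 (rule 105): 000010111
Gen 4 (rule 124): 000011101
Gen 5 (rule 73): 111010100
Gen 6 (rule 105): 101101001
Gen 7 (rule 124): 111111101
Gen 8 (rule 73): 100000100
Gen 9 (rule 105): 001110001
Gen 10 (rule 124): 001011001
Gen 11 (rule 73): 100011000
Gen 12 (rule 105): 001011011
Gen 13 (rule 124): 001111111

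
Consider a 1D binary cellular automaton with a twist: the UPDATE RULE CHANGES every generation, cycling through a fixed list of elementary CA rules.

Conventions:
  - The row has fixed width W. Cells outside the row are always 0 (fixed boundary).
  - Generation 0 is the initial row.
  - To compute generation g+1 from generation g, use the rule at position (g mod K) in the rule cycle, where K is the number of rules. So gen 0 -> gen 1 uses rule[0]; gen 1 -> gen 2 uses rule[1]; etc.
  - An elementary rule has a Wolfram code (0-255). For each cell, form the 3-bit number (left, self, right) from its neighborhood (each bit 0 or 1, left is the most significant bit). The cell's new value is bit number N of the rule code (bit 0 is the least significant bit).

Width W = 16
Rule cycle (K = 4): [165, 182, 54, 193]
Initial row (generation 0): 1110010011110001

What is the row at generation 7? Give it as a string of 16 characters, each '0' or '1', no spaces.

Answer: 0100000100000111

Derivation:
Gen 0: 1110010011110001
Gen 1 (rule 165): 0100010001100101
Gen 2 (rule 182): 1110111010011111
Gen 3 (rule 54): 0001000111100000
Gen 4 (rule 193): 1100010011101111
Gen 5 (rule 165): 0001010001010110
Gen 6 (rule 182): 0011111011111001
Gen 7 (rule 54): 0100000100000111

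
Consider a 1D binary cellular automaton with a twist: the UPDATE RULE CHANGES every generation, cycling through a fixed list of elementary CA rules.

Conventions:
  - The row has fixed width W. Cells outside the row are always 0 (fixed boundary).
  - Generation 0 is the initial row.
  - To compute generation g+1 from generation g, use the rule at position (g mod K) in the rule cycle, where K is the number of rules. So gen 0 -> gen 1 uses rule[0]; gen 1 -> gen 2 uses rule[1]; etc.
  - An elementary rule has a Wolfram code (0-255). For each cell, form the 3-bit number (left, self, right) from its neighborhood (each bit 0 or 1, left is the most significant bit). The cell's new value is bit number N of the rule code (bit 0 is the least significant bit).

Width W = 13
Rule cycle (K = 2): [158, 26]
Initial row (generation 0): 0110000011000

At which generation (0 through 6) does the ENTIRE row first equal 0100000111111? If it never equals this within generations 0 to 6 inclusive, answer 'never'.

Gen 0: 0110000011000
Gen 1 (rule 158): 1101000110100
Gen 2 (rule 26): 1000101100010
Gen 3 (rule 158): 1101101010111
Gen 4 (rule 26): 1001000000100
Gen 5 (rule 158): 1111100001110
Gen 6 (rule 26): 1000010011001

Answer: never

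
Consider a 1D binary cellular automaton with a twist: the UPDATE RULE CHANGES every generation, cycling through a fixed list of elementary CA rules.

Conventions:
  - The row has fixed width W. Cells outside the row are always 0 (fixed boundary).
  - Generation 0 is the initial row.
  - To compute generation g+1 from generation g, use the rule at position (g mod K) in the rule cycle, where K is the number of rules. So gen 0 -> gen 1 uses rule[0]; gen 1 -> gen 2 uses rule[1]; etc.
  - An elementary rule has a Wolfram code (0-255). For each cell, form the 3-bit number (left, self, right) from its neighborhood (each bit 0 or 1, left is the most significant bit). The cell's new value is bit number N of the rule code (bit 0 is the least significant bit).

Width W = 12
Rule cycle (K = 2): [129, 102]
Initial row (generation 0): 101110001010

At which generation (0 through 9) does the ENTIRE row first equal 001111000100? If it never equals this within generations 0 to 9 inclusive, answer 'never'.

Answer: 5

Derivation:
Gen 0: 101110001010
Gen 1 (rule 129): 000100100000
Gen 2 (rule 102): 001101100000
Gen 3 (rule 129): 100000001111
Gen 4 (rule 102): 100000010001
Gen 5 (rule 129): 001111000100
Gen 6 (rule 102): 010001001100
Gen 7 (rule 129): 000100000001
Gen 8 (rule 102): 001100000011
Gen 9 (rule 129): 100001111000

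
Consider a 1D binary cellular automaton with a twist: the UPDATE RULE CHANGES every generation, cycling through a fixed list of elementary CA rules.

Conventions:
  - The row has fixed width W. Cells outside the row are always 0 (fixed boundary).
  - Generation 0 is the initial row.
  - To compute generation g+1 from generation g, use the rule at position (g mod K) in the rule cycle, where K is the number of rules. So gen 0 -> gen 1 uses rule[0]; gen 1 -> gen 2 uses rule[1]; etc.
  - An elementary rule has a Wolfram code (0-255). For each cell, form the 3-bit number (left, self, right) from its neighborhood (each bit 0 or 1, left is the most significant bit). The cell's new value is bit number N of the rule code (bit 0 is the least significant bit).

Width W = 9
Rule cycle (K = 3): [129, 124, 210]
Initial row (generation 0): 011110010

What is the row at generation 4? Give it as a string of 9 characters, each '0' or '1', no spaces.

Answer: 000010011

Derivation:
Gen 0: 011110010
Gen 1 (rule 129): 001100000
Gen 2 (rule 124): 001110000
Gen 3 (rule 210): 010111000
Gen 4 (rule 129): 000010011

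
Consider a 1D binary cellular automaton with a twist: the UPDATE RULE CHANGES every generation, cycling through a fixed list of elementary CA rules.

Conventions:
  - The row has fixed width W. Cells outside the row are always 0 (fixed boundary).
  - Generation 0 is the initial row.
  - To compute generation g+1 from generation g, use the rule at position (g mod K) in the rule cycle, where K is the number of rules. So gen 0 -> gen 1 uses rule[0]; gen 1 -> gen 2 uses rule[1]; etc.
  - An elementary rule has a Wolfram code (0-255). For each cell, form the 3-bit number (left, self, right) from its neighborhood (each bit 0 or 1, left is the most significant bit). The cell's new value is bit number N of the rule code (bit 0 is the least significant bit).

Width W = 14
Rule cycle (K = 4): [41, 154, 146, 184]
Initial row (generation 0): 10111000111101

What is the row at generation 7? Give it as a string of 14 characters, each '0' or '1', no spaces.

Answer: 01110000001101

Derivation:
Gen 0: 10111000111101
Gen 1 (rule 41): 01100010100010
Gen 2 (rule 154): 11010100010101
Gen 3 (rule 146): 00000010100000
Gen 4 (rule 184): 00000001010000
Gen 5 (rule 41): 11111100100111
Gen 6 (rule 154): 11111011011110
Gen 7 (rule 146): 01110000001101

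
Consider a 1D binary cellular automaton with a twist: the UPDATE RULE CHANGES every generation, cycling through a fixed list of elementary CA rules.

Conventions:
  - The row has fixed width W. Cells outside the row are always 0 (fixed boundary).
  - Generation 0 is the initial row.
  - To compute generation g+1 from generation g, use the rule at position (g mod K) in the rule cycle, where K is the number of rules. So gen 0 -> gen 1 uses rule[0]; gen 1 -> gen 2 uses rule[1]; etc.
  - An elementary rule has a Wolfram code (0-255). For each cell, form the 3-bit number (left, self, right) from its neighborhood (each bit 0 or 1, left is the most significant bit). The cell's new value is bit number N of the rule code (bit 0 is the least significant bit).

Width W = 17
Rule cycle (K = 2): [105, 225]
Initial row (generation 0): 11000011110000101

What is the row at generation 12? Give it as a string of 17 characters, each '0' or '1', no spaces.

Answer: 01000010101010011

Derivation:
Gen 0: 11000011110000101
Gen 1 (rule 105): 11011010010110010
Gen 2 (rule 225): 01101100001010000
Gen 3 (rule 105): 01111101100100111
Gen 4 (rule 225): 00111110100000011
Gen 5 (rule 105): 10100011001111011
Gen 6 (rule 225): 01001001000111101
Gen 7 (rule 105): 00000000010100110
Gen 8 (rule 225): 11111111001000010
Gen 9 (rule 105): 10000001000011000
Gen 10 (rule 225): 00111100011001011
Gen 11 (rule 105): 10100101011000111
Gen 12 (rule 225): 01000010101010011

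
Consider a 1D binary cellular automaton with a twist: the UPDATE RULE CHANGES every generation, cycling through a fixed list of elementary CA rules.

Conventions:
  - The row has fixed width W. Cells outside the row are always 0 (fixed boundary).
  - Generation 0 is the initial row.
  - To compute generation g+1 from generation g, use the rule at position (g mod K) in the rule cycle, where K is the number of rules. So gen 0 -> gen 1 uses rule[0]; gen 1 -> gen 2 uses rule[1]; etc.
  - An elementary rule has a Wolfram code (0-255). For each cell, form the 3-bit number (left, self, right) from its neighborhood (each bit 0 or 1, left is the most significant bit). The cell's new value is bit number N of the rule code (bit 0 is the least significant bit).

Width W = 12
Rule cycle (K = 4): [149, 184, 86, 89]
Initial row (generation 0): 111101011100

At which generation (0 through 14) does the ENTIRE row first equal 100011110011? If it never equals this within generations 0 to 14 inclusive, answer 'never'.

Answer: never

Derivation:
Gen 0: 111101011100
Gen 1 (rule 149): 011001001011
Gen 2 (rule 184): 010100100110
Gen 3 (rule 86): 110111111011
Gen 4 (rule 89): 110100001011
Gen 5 (rule 149): 000111101000
Gen 6 (rule 184): 000111010100
Gen 7 (rule 86): 001001010110
Gen 8 (rule 89): 100100000111
Gen 9 (rule 149): 110111110010
Gen 10 (rule 184): 101111101001
Gen 11 (rule 86): 100000101111
Gen 12 (rule 89): 011110001001
Gen 13 (rule 149): 001101101101
Gen 14 (rule 184): 001011011010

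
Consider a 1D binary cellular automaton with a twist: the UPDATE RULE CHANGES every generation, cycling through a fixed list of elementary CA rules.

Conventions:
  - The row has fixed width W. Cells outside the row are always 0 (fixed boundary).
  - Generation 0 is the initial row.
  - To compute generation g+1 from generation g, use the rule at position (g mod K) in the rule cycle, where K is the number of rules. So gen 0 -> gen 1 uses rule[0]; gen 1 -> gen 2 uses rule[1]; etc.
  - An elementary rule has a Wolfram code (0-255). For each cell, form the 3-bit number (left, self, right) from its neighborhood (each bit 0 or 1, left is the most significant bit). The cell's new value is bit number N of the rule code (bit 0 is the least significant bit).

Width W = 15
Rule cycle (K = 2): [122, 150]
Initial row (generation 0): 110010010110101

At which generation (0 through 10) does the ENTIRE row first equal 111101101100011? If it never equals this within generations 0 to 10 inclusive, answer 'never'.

Gen 0: 110010010110101
Gen 1 (rule 122): 111101101111010
Gen 2 (rule 150): 011000000110011
Gen 3 (rule 122): 111100001111111
Gen 4 (rule 150): 011010010111110
Gen 5 (rule 122): 111101101100011
Gen 6 (rule 150): 011000000010100
Gen 7 (rule 122): 111100000101010
Gen 8 (rule 150): 011010001101011
Gen 9 (rule 122): 111101011110111
Gen 10 (rule 150): 011001001100010

Answer: 5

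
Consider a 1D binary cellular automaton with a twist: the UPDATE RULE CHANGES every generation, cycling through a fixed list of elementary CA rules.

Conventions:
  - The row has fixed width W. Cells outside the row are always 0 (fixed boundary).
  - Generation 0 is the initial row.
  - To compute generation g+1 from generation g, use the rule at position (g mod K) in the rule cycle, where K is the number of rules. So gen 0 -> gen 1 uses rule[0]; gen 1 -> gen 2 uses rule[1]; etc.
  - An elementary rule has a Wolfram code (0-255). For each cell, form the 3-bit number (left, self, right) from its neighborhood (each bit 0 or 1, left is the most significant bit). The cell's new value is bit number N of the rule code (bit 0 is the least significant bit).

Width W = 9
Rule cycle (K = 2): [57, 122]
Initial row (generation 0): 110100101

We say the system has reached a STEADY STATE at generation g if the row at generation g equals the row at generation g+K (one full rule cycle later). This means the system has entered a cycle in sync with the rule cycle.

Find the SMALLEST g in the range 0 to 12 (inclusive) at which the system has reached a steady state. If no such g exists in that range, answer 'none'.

Answer: 8

Derivation:
Gen 0: 110100101
Gen 1 (rule 57): 101010010
Gen 2 (rule 122): 010101101
Gen 3 (rule 57): 001011010
Gen 4 (rule 122): 010111101
Gen 5 (rule 57): 001100010
Gen 6 (rule 122): 011110101
Gen 7 (rule 57): 010001010
Gen 8 (rule 122): 101010101
Gen 9 (rule 57): 010101010
Gen 10 (rule 122): 101010101
Gen 11 (rule 57): 010101010
Gen 12 (rule 122): 101010101
Gen 13 (rule 57): 010101010
Gen 14 (rule 122): 101010101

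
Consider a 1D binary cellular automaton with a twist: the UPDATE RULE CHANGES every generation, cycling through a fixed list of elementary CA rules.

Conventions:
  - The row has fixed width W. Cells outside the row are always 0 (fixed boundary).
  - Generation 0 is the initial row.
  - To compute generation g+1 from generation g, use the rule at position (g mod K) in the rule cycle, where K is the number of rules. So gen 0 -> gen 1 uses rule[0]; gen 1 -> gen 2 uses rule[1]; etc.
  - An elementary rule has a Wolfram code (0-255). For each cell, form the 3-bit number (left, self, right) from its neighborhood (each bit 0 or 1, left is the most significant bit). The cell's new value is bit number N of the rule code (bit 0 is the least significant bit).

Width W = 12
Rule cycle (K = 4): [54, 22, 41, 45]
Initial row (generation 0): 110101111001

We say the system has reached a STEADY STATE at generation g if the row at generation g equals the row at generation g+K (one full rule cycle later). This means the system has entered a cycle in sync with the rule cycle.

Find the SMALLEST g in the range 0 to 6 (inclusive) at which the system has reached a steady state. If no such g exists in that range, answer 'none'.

Gen 0: 110101111001
Gen 1 (rule 54): 001110000111
Gen 2 (rule 22): 010001001000
Gen 3 (rule 41): 000100000011
Gen 4 (rule 45): 110101111010
Gen 5 (rule 54): 001110000111
Gen 6 (rule 22): 010001001000
Gen 7 (rule 41): 000100000011
Gen 8 (rule 45): 110101111010
Gen 9 (rule 54): 001110000111
Gen 10 (rule 22): 010001001000

Answer: 1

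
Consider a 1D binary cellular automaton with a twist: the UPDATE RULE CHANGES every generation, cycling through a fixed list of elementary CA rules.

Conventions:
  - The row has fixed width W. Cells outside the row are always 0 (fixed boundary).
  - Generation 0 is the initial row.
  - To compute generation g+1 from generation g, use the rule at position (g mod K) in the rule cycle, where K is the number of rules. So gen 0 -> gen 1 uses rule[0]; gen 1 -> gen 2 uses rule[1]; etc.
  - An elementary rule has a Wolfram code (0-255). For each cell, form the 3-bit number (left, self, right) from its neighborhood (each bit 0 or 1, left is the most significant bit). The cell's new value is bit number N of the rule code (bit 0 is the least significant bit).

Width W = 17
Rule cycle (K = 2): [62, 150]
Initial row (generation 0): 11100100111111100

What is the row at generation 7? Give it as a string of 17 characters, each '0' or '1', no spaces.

Answer: 10011000000101101

Derivation:
Gen 0: 11100100111111100
Gen 1 (rule 62): 10011111100000010
Gen 2 (rule 150): 11101111010000111
Gen 3 (rule 62): 10011000111001100
Gen 4 (rule 150): 11100101010110010
Gen 5 (rule 62): 10011111111101111
Gen 6 (rule 150): 11101111111000110
Gen 7 (rule 62): 10011000000101101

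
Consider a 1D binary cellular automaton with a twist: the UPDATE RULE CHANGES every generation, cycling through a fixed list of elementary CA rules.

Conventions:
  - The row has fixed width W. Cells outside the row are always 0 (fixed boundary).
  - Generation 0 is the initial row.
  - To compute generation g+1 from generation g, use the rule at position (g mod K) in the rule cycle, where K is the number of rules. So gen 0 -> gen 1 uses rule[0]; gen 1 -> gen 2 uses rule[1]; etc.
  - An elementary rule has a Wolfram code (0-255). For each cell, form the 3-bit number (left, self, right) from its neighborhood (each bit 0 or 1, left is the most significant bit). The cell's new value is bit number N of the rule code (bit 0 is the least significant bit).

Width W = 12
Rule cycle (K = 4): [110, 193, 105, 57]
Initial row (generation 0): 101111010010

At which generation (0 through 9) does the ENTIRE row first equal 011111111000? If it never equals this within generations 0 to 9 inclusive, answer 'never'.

Answer: 6

Derivation:
Gen 0: 101111010010
Gen 1 (rule 110): 111001110110
Gen 2 (rule 193): 011000110010
Gen 3 (rule 105): 011010110000
Gen 4 (rule 57): 010101101111
Gen 5 (rule 110): 111111111001
Gen 6 (rule 193): 011111111000
Gen 7 (rule 105): 010000001011
Gen 8 (rule 57): 001111100110
Gen 9 (rule 110): 011000101110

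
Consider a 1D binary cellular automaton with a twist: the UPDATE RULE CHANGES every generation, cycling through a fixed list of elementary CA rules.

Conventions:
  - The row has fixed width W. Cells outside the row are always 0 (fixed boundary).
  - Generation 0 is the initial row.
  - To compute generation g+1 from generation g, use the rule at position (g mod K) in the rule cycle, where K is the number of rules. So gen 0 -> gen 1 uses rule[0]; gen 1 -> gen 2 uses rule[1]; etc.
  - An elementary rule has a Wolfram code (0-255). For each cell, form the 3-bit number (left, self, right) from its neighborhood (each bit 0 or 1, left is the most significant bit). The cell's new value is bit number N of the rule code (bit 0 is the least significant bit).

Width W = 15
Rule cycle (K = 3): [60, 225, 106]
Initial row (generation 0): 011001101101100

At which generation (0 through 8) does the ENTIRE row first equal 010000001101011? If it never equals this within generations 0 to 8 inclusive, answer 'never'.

Answer: never

Derivation:
Gen 0: 011001101101100
Gen 1 (rule 60): 010101011011010
Gen 2 (rule 225): 001010101101100
Gen 3 (rule 106): 010101011111100
Gen 4 (rule 60): 011111110000010
Gen 5 (rule 225): 001111110111000
Gen 6 (rule 106): 011000011101000
Gen 7 (rule 60): 010100010011100
Gen 8 (rule 225): 001001000001101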